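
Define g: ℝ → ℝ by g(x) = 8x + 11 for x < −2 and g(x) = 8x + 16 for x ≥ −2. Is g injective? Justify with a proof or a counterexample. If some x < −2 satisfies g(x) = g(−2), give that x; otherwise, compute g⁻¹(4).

-3/2

Both pieces are strictly increasing (slopes 8 and 8), so each is injective on its own interval.
The left piece maps (−∞, −2) onto (−∞, −5); the right piece maps [−2, ∞) onto [0, ∞).
These images are disjoint, so no value is attained by both pieces. Hence g is injective.
Because the two images are disjoint, no x < −2 has g(x) = g(−2), so we compute g⁻¹(4): 4 lies in [0, ∞), so solve 8x + 16 = 4: x = (4 − 16)/8 = −3/2.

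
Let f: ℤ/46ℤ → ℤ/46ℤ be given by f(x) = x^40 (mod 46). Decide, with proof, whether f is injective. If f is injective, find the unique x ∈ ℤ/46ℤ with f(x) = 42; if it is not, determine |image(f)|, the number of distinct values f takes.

f(22): Repeated squaring mod 46: 22^1 ≡ 22, 22^2 ≡ 22² = 484 ≡ 24, 22^4 ≡ 24² = 576 ≡ 24, 22^8 ≡ 24² = 576 ≡ 24, 22^16 ≡ 24² = 576 ≡ 24, 22^32 ≡ 24² = 576 ≡ 24. Since 40 = 32 + 8, 22^40 ≡ 24·24: 24·24 = 576 ≡ 24. So 22^40 ≡ 24 (mod 46).
f(24): Repeated squaring mod 46: 24^1 ≡ 24, 24^2 ≡ 24² = 576 ≡ 24, 24^4 ≡ 24² = 576 ≡ 24, 24^8 ≡ 24² = 576 ≡ 24, 24^16 ≡ 24² = 576 ≡ 24, 24^32 ≡ 24² = 576 ≡ 24. Since 40 = 32 + 8, 24^40 ≡ 24·24: 24·24 = 576 ≡ 24. So 24^40 ≡ 24 (mod 46).
So f(22) = f(24) = 24 while 22 ≠ 24, therefore f is not injective.
Since f is not injective, we determine |image(f)|. Computing x^40 mod 46 for each x (by repeated squaring, reducing mod 46 at every step), the values f(0), f(1), …, f(45) are: 0, 1, 36, 25, 8, 29, 26, 41, 12, 27, 32, 39, 16, 9, 4, 35, 18, 3, 6, 31, 2, 13, 24, 23, 24, 13, 2, 31, 6, 3, 18, 35, 4, 9, 16, 39, 32, 27, 12, 41, 26, 29, 8, 25, 36, 1.
The distinct values are {0, 1, 2, 3, 4, 6, 8, 9, 12, 13, 16, 18, 23, 24, 25, 26, 27, 29, 31, 32, 35, 36, 39, 41}; there are 24 of them.

24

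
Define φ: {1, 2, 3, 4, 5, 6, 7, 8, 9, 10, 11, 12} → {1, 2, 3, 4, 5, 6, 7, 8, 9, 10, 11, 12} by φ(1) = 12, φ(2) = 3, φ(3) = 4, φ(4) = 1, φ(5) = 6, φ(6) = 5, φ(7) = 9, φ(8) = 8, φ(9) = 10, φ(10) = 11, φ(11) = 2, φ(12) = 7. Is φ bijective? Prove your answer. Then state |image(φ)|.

12

The values 12, 3, 4, 1, 6, 5, 9, 8, 10, 11, 2, 7 are a permutation of {1, 2, 3, 4, 5, 6, 7, 8, 9, 10, 11, 12}: each element appears exactly once.
So φ is injective and surjective, hence bijective.
The image of φ is {1, 2, 3, 4, 5, 6, 7, 8, 9, 10, 11, 12}, which has 12 elements.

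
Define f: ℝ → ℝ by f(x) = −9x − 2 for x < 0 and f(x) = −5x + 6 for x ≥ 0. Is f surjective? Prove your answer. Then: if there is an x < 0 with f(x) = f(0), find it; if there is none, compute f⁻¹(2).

Both pieces are strictly decreasing (slopes −9 and −5), so each is injective on its own interval.
The left piece maps (−∞, 0) onto (−2, ∞); the right piece maps [0, ∞) onto (−∞, 6].
The union (−2, ∞) ∪ (−∞, 6] covers ℝ, so f is surjective.
For the follow-up: the images overlap, so an x < 0 with f(x) = f(0) exists. f(0) = 6; solving −9x − 2 = 6 for x < 0 gives x = (6 + 2)/(−9) = −8/9.

-8/9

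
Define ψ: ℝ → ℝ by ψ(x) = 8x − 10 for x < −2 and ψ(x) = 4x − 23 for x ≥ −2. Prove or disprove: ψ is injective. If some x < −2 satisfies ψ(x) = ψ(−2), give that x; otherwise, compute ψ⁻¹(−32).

Both pieces are strictly increasing (slopes 8 and 4), so each is injective on its own interval.
The left piece maps (−∞, −2) onto (−∞, −26); the right piece maps [−2, ∞) onto [−31, ∞).
These images overlap. In particular ψ(−2) = −31 (right piece), and solving 8x − 10 = −31 on the left piece gives x = −21/8 < −2.
So ψ(−21/8) = ψ(−2) with −21/8 ≠ −2, and ψ is not injective. This x = −21/8 is the requested value below −2.

-21/8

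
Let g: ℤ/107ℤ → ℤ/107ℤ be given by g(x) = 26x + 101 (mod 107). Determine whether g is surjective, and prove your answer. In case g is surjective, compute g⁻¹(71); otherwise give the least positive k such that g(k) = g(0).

40

Since gcd(26, 107) = 1, 26 is invertible modulo 107. Euclid's algorithm: 107 = 4·26 + 3, 26 = 8·3 + 2, 3 = 1·2 + 1; back-substituting gives 1 = 70·26 − 17·107, so 26⁻¹ ≡ 70 (mod 107).
Then y ↦ 70(y − 101) is a two-sided inverse to g, so every y ∈ ℤ/107ℤ has a preimage.
Therefore g is surjective.
Since g is surjective, we compute g⁻¹(71): solve 26x + 101 ≡ 71 (mod 107), i.e. 26x ≡ 77 (mod 107).
Multiplying by 26⁻¹ = 70 gives x ≡ 70·77 = 5390 = 50·107 + 40 ≡ 40 (mod 107).
Check: g(40) = 26·40 + 101 = 1141 = 10·107 + 71 ≡ 71 (mod 107).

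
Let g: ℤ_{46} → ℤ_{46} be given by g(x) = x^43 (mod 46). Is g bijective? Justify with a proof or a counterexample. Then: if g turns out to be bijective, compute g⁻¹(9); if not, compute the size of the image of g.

41

Computing x^43 mod 46 for each x (by repeated squaring, reducing mod 46 at every step), the values g(0), g(1), …, g(45) are: 0, 1, 12, 31, 6, 37, 4, 33, 26, 41, 30, 21, 2, 39, 28, 43, 36, 19, 32, 17, 38, 11, 22, 23, 24, 35, 8, 29, 14, 27, 10, 3, 18, 7, 44, 25, 16, 5, 20, 13, 42, 9, 40, 15, 34, 45.
Every element of ℤ_{46} appears exactly once in this list, so g is a bijection, and in particular bijective.
Since g is bijective, we read off the preimage of 9 from the same table: g(41) = 9, so g⁻¹(9) = 41.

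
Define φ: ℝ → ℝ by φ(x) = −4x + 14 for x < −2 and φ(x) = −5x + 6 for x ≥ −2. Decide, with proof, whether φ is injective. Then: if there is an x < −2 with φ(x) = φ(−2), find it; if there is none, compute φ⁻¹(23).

Both pieces are strictly decreasing (slopes −4 and −5), so each is injective on its own interval.
The left piece maps (−∞, −2) onto (22, ∞); the right piece maps [−2, ∞) onto (−∞, 16].
These images are disjoint, so no value is attained by both pieces. Hence φ is injective.
Because the two images are disjoint, no x < −2 has φ(x) = φ(−2), so we compute φ⁻¹(23): 23 lies in (22, ∞), so solve −4x + 14 = 23: x = (23 − 14)/(−4) = −9/4.

-9/4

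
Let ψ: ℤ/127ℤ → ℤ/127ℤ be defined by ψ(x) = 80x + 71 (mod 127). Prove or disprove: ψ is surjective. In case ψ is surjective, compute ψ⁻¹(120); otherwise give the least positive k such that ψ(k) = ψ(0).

53

Since gcd(80, 127) = 1, 80 is invertible modulo 127. Euclid's algorithm: 127 = 1·80 + 47, 80 = 1·47 + 33, 47 = 1·33 + 14, 33 = 2·14 + 5, 14 = 2·5 + 4, 5 = 1·4 + 1; back-substituting gives 1 = 27·80 − 17·127, so 80⁻¹ ≡ 27 (mod 127).
For any y ∈ ℤ/127ℤ, x = 27(y − 71) mod 127 satisfies ψ(x) = 80·27(y − 71) + 71 ≡ y (since 80·27 ≡ 1 mod 127). So every y has a preimage.
Hence ψ is surjective.
Since ψ is surjective, we compute ψ⁻¹(120): solve 80x + 71 ≡ 120 (mod 127), i.e. 80x ≡ 49 (mod 127).
Multiplying by 80⁻¹ = 27 gives x ≡ 27·49 = 1323 = 10·127 + 53 ≡ 53 (mod 127).
Check: ψ(53) = 80·53 + 71 = 4311 = 33·127 + 120 ≡ 120 (mod 127).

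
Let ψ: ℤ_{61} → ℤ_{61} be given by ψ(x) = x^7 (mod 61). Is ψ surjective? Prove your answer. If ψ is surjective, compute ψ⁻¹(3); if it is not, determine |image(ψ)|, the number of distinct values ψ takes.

27

Since 61 is prime, the nonzero elements of ℤ_{61} form a cyclic group of order 60.
As gcd(7, 60) = 1, raising to the 7th power is a bijection on this group: if x_1^7 ≡ x_2^7 then (x_1x_2^{−1})^7 = 1, and the only element of order dividing gcd(7, 60) = 1 is 1, so x_1 = x_2.
With ψ(0) = 0 this makes ψ injective on all of ℤ_{61}, hence bijective (finite equal-size domain and codomain). In particular ψ is surjective.
Since ψ is surjective, we find the preimage of 3. The inverse of x ↦ x^7 on (ℤ_{61})^× is x ↦ x^43, because 7·43 = 301 = 5·60 + 1 ≡ 1 (mod 60) and x^{60} = 1 for x ≠ 0 (Fermat). So ψ⁻¹(3) = 3^43 mod 61.
Repeated squaring mod 61: 3^1 ≡ 3, 3^2 ≡ 3² = 9, 3^4 ≡ 9² = 81 ≡ 20, 3^8 ≡ 20² = 400 ≡ 34, 3^16 ≡ 34² = 1156 ≡ 58, 3^32 ≡ 58² = 3364 ≡ 9. Since 43 = 32 + 8 + 2 + 1, 3^43 ≡ 9·34·9·3: 9·34 = 306 ≡ 1, then 1·9 = 9, then 9·3 = 27. So 3^43 ≡ 27 (mod 61).
Hence ψ⁻¹(3) = 27.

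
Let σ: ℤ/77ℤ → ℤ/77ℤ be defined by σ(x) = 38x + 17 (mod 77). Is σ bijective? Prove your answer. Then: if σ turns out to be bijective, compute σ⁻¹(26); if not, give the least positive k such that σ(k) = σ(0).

59

If σ(a) = σ(b), then 38a ≡ 38b (mod 77). Because gcd(38, 77) = 1, we may cancel 38 to get a ≡ b (mod 77).
We now compute 38⁻¹ mod 77 explicitly. Euclid's algorithm: 77 = 2·38 + 1; back-substituting gives 1 = 75·38 − 37·77, so 38⁻¹ ≡ 75 (mod 77).
Then y ↦ 75(y − 17) is a two-sided inverse to σ, so every y ∈ ℤ/77ℤ has a preimage.
Therefore σ is bijective.
Since σ is bijective, we find σ⁻¹(26): we need 38x ≡ 26 − 17 ≡ 9 (mod 77). Using 38⁻¹ = 75: x ≡ 75·9 = 675 = 8·77 + 59, so x = 59.
Check: σ(59) = 38·59 + 17 = 2259 = 29·77 + 26 ≡ 26 (mod 77).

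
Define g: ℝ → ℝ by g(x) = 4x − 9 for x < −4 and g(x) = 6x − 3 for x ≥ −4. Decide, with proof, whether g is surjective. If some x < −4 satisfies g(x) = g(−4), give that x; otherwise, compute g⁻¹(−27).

Both pieces are strictly increasing (slopes 4 and 6), so each is injective on its own interval.
The left piece maps (−∞, −4) onto (−∞, −25); the right piece maps [−4, ∞) onto [−27, ∞).
The union (−∞, −25) ∪ [−27, ∞) covers ℝ, so g is surjective.
For the follow-up: the images overlap, so an x < −4 with g(x) = g(−4) exists. g(−4) = −27; solving 4x − 9 = −27 for x < −4 gives x = (−27 + 9)/4 = −9/2.

-9/2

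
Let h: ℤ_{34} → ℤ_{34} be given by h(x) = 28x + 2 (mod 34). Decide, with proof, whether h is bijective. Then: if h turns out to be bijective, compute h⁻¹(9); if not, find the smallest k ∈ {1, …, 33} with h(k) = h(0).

By definition, h is injective if h(x_1) = h(x_2) implies x_1 = x_2.
We have gcd(28, 34) = 2 > 1. Taking x_1 = 0 and x_2 = 17: h(0) = 2 and h(17) = 28·17 + 2 = 478 ≡ 2 (mod 34).
So h(0) = h(17) while 0 ≠ 17, hence h is not injective, hence not bijective.
Since h is not bijective, we find the least positive k with h(k) = h(0): this means 28k ≡ 0 (mod 34), i.e. 34 ∣ 28k. Since gcd(28, 34) = 2, dividing through by 2 this holds exactly when 17 ∣ 14k, and as gcd(14, 17) = 1, exactly when 17 ∣ k.
The smallest positive such k is 17.

17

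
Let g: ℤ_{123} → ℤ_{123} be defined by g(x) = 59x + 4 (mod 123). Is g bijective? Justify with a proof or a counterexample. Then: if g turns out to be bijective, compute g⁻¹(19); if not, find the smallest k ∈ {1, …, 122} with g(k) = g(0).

Suppose g(s) = g(t) in ℤ_{123}. Then 59s + 4 ≡ 59t + 4 (mod 123), so 59(s − t) ≡ 0 (mod 123).
Since gcd(59, 123) = 1, 59 is invertible modulo 123, thus s − t ≡ 0 (mod 123), i.e. s = t.
We now compute 59⁻¹ mod 123 explicitly. Euclid's algorithm: 123 = 2·59 + 5, 59 = 11·5 + 4, 5 = 1·4 + 1; back-substituting gives 1 = 98·59 − 47·123, so 59⁻¹ ≡ 98 (mod 123).
Then y ↦ 98(y − 4) is a two-sided inverse to g, so every y ∈ ℤ_{123} has a preimage.
Thus g is bijective.
Since g is bijective, we compute g⁻¹(19): solve 59x + 4 ≡ 19 (mod 123), i.e. 59x ≡ 15 (mod 123).
Multiplying by 59⁻¹ = 98 gives x ≡ 98·15 = 1470 = 11·123 + 117 ≡ 117 (mod 123).
Check: g(117) = 59·117 + 4 = 6907 = 56·123 + 19 ≡ 19 (mod 123).

117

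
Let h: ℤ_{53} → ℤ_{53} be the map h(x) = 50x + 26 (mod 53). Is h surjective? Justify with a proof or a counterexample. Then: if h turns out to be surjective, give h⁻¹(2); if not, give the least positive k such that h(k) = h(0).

8

Since gcd(50, 53) = 1, 50 is invertible modulo 53. Euclid's algorithm: 53 = 1·50 + 3, 50 = 16·3 + 2, 3 = 1·2 + 1; back-substituting gives 1 = 35·50 − 33·53, so 50⁻¹ ≡ 35 (mod 53).
Then y ↦ 35(y − 26) is a two-sided inverse to h, so every y ∈ ℤ_{53} has a preimage.
So h is surjective.
Since h is surjective, we compute h⁻¹(2): solve 50x + 26 ≡ 2 (mod 53), i.e. 50x ≡ 29 (mod 53).
Multiplying by 50⁻¹ = 35 gives x ≡ 35·29 = 1015 = 19·53 + 8 ≡ 8 (mod 53).
Check: h(8) = 50·8 + 26 = 426 = 8·53 + 2 ≡ 2 (mod 53).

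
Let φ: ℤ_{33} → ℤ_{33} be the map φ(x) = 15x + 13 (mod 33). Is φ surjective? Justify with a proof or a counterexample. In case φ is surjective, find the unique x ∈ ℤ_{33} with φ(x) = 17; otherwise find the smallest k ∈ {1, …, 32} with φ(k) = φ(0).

11

Since gcd(15, 33) = 3, we have 15x ≡ 0 (mod 3) for all x, so φ(x) ≡ 1 (mod 3).
But 0 ≢ 1 (mod 3), so 0 ∈ ℤ_{33} has no preimage. So φ is not surjective.
Since φ is not surjective, we find the least positive k with φ(k) = φ(0): this means 15k ≡ 0 (mod 33), i.e. 33 ∣ 15k. Since gcd(15, 33) = 3, dividing through by 3 this holds exactly when 11 ∣ 5k, and as gcd(5, 11) = 1, exactly when 11 ∣ k.
The smallest positive such k is 11.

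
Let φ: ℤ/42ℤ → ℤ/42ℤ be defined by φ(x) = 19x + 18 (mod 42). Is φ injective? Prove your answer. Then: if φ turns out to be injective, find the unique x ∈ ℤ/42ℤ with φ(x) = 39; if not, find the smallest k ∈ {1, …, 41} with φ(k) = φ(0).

21

Recall that φ is injective when φ(u) = φ(v) forces u = v.
If φ(u) = φ(v), then 19u ≡ 19v (mod 42). Because gcd(19, 42) = 1, we may cancel 19 to get u ≡ v (mod 42).
So φ is injective.
We now compute 19⁻¹ mod 42 explicitly. Euclid's algorithm: 42 = 2·19 + 4, 19 = 4·4 + 3, 4 = 1·3 + 1; back-substituting gives 1 = 31·19 − 14·42, so 19⁻¹ ≡ 31 (mod 42).
Since φ is injective, we compute φ⁻¹(39): solve 19x + 18 ≡ 39 (mod 42), i.e. 19x ≡ 21 (mod 42).
Multiplying by 19⁻¹ = 31 gives x ≡ 31·21 = 651 = 15·42 + 21 ≡ 21 (mod 42).
Check: φ(21) = 19·21 + 18 = 417 = 9·42 + 39 ≡ 39 (mod 42).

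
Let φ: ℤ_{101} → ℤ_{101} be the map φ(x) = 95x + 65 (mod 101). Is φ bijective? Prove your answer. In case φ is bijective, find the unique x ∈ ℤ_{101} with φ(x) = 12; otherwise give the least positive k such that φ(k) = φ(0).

If φ(u) = φ(v), then 95u ≡ 95v (mod 101). Because gcd(95, 101) = 1, we may cancel 95 to get u ≡ v (mod 101).
We now compute 95⁻¹ mod 101 explicitly. Euclid's algorithm: 101 = 1·95 + 6, 95 = 15·6 + 5, 6 = 1·5 + 1; back-substituting gives 1 = 84·95 − 79·101, so 95⁻¹ ≡ 84 (mod 101).
For any y ∈ ℤ_{101}, x = 84(y − 65) mod 101 satisfies φ(x) = 95·84(y − 65) + 65 ≡ y (since 95·84 ≡ 1 mod 101). So every y has a preimage.
Thus φ is bijective.
Since φ is bijective, we compute φ⁻¹(12): solve 95x + 65 ≡ 12 (mod 101), i.e. 95x ≡ 48 (mod 101).
Multiplying by 95⁻¹ = 84 gives x ≡ 84·48 = 4032 = 39·101 + 93 ≡ 93 (mod 101).
Check: φ(93) = 95·93 + 65 = 8900 = 88·101 + 12 ≡ 12 (mod 101).

93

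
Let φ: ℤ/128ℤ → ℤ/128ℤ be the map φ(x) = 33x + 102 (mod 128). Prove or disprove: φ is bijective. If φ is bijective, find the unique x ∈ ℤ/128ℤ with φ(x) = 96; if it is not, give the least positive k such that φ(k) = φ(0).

58

Suppose φ(s) = φ(t) in ℤ/128ℤ. Then 33s + 102 ≡ 33t + 102 (mod 128), hence 33(s − t) ≡ 0 (mod 128).
Since gcd(33, 128) = 1, 33 is invertible modulo 128, thus s − t ≡ 0 (mod 128), i.e. s = t.
We now compute 33⁻¹ mod 128 explicitly. Euclid's algorithm: 128 = 3·33 + 29, 33 = 1·29 + 4, 29 = 7·4 + 1; back-substituting gives 1 = 97·33 − 25·128, so 33⁻¹ ≡ 97 (mod 128).
Then y ↦ 97(y − 102) is a two-sided inverse to φ, so every y ∈ ℤ/128ℤ has a preimage.
So φ is bijective.
Since φ is bijective, we find φ⁻¹(96): we need 33x ≡ 96 − 102 ≡ 122 (mod 128). Using 33⁻¹ = 97: x ≡ 97·122 = 11834 = 92·128 + 58, so x = 58.
Check: φ(58) = 33·58 + 102 = 2016 = 15·128 + 96 ≡ 96 (mod 128).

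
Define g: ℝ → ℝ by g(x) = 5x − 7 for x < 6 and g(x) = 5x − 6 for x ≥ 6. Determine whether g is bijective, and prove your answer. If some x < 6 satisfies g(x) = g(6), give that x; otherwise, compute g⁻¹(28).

Both pieces are strictly increasing (slopes 5 and 5), so each is injective on its own interval.
The left piece maps (−∞, 6) onto (−∞, 23); the right piece maps [6, ∞) onto [24, ∞).
The images leave a gap (23 has no preimage), so g is not surjective, hence not bijective.
Because the two images are disjoint, no x < 6 has g(x) = g(6), so we compute g⁻¹(28): 28 lies in [24, ∞), so solve 5x − 6 = 28: x = (28 + 6)/5 = 34/5.

34/5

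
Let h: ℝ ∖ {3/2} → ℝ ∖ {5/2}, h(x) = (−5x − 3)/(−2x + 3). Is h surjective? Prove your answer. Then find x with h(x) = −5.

For any y ≠ 5/2, solving y(−2x + 3) = −5x − 3 for x gives a well-defined x ≠ 3/2. So h is surjective.
Solving h(x) = −5: cross-multiplying gives −5x − 3 = −5(−2x + 3), which rearranges to −15x = −12, so x = 4/5.

4/5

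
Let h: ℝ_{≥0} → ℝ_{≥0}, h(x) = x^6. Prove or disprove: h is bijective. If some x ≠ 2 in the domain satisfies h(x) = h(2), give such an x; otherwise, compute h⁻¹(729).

On ℝ_{≥0}, x ↦ x^6 is strictly increasing (injective) and for any y ∈ ℝ_{≥0} the 6th root y^{1/6} lies in ℝ_{≥0} (surjective). So h is bijective.
Since x ↦ x^6 is strictly increasing on ℝ_{≥0}, it is injective there, so no x ≠ 2 in the domain has h(x) = h(2). We therefore compute h⁻¹(729) = 729^{1/6} = 3 (indeed 3^6 = 729).

3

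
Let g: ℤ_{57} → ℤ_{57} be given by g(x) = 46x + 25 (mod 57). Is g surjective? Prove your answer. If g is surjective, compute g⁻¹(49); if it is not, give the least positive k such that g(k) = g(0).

Since gcd(46, 57) = 1, 46 is invertible modulo 57. Euclid's algorithm: 57 = 1·46 + 11, 46 = 4·11 + 2, 11 = 5·2 + 1; back-substituting gives 1 = 31·46 − 25·57, so 46⁻¹ ≡ 31 (mod 57).
Then y ↦ 31(y − 25) is a two-sided inverse to g, so every y ∈ ℤ_{57} has a preimage.
Thus g is surjective.
Since g is surjective, we compute g⁻¹(49): solve 46x + 25 ≡ 49 (mod 57), i.e. 46x ≡ 24 (mod 57).
Multiplying by 46⁻¹ = 31 gives x ≡ 31·24 = 744 = 13·57 + 3 ≡ 3 (mod 57).
Check: g(3) = 46·3 + 25 = 163 = 2·57 + 49 ≡ 49 (mod 57).

3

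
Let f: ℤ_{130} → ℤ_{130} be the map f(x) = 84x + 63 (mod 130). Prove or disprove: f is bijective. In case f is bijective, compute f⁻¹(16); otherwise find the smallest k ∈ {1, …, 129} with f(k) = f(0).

65

We have gcd(84, 130) = 2 > 1. Taking u = 0 and v = 65: f(0) = 63 and f(65) = 84·65 + 63 = 5523 ≡ 63 (mod 130).
So f(0) = f(65) while 0 ≠ 65, so f is not injective, hence not bijective.
Since f is not bijective, we find the least positive k with f(k) = f(0): this means 84k ≡ 0 (mod 130), i.e. 130 ∣ 84k. Since gcd(84, 130) = 2, dividing through by 2 this holds exactly when 65 ∣ 42k, and as gcd(42, 65) = 1, exactly when 65 ∣ k.
The smallest positive such k is 65.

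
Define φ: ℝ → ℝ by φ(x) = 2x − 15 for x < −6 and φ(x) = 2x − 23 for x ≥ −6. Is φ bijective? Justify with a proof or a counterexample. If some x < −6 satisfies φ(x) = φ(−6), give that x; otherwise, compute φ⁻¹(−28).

-10

Both pieces are strictly increasing (slopes 2 and 2), so each is injective on its own interval.
The left piece maps (−∞, −6) onto (−∞, −27); the right piece maps [−6, ∞) onto [−35, ∞).
These images overlap. In particular φ(−6) = −35 (right piece), and solving 2x − 15 = −35 on the left piece gives x = −10 < −6.
So φ(−10) = φ(−6) with −10 ≠ −6, and φ is not injective, hence not bijective. This x = −10 is the requested value below −6.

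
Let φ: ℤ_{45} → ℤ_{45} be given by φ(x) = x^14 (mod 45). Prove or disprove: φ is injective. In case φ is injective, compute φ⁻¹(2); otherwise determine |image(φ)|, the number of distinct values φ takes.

φ(2): Repeated squaring mod 45: 2^1 ≡ 2, 2^2 ≡ 2² = 4, 2^4 ≡ 4² = 16, 2^8 ≡ 16² = 256 ≡ 31. Since 14 = 8 + 4 + 2, 2^14 ≡ 31·16·4: 31·16 = 496 ≡ 1, then 1·4 = 4. So 2^14 ≡ 4 (mod 45).
φ(7): Repeated squaring mod 45: 7^1 ≡ 7, 7^2 ≡ 7² = 49 ≡ 4, 7^4 ≡ 4² = 16, 7^8 ≡ 16² = 256 ≡ 31. Since 14 = 8 + 4 + 2, 7^14 ≡ 31·16·4: 31·16 = 496 ≡ 1, then 1·4 = 4. So 7^14 ≡ 4 (mod 45).
So φ(2) = φ(7) = 4 while 2 ≠ 7, so φ is not injective.
Since φ is not injective, we determine |image(φ)|. Computing x^14 mod 45 for each x (by repeated squaring, reducing mod 45 at every step), the values φ(0), φ(1), …, φ(44) are: 0, 1, 4, 9, 16, 25, 36, 4, 19, 36, 10, 31, 9, 34, 16, 0, 31, 19, 9, 1, 40, 36, 34, 34, 36, 40, 1, 9, 19, 31, 0, 16, 34, 9, 31, 10, 36, 19, 4, 36, 25, 16, 9, 4, 1.
The distinct values are {0, 1, 4, 9, 10, 16, 19, 25, 31, 34, 36, 40}; there are 12 of them.

12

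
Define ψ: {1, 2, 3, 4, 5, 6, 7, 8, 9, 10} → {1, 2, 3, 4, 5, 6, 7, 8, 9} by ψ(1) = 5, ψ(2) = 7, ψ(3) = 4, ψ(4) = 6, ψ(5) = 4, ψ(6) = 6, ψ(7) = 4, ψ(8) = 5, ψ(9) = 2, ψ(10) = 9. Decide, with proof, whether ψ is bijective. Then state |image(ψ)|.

ψ(3) = 4 = ψ(5) with 3 ≠ 5, so ψ is not injective, hence not bijective.
The image of ψ is {2, 4, 5, 6, 7, 9}, which has 6 elements.

6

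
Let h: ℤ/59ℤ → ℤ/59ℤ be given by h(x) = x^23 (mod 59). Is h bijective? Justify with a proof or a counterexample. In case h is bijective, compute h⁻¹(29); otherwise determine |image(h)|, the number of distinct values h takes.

27

Since 59 is prime, the nonzero elements of ℤ/59ℤ form a cyclic group of order 58.
As gcd(23, 58) = 1, raising to the 23rd power is a bijection on this group: if x_1^23 ≡ x_2^23 then (x_1x_2^{−1})^23 = 1, and the only element of order dividing gcd(23, 58) = 1 is 1, so x_1 = x_2.
With h(0) = 0 this makes h injective on all of ℤ/59ℤ, hence bijective (finite equal-size domain and codomain). In particular h is bijective.
Since h is bijective, we find the preimage of 29. The inverse of x ↦ x^23 on (ℤ/59ℤ)^× is x ↦ x^53, because 23·53 = 1219 = 21·58 + 1 ≡ 1 (mod 58) and x^{58} = 1 for x ≠ 0 (Fermat). So h⁻¹(29) = 29^53 mod 59.
Repeated squaring mod 59: 29^1 ≡ 29, 29^2 ≡ 29² = 841 ≡ 15, 29^4 ≡ 15² = 225 ≡ 48, 29^8 ≡ 48² = 2304 ≡ 3, 29^16 ≡ 3² = 9, 29^32 ≡ 9² = 81 ≡ 22. Since 53 = 32 + 16 + 4 + 1, 29^53 ≡ 22·9·48·29: 22·9 = 198 ≡ 21, then 21·48 = 1008 ≡ 5, then 5·29 = 145 ≡ 27. So 29^53 ≡ 27 (mod 59).
Hence h⁻¹(29) = 27.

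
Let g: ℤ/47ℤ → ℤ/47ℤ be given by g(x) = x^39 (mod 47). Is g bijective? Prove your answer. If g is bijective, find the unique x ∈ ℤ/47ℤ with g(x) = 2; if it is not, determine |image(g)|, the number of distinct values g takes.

Since 47 is prime, the nonzero elements of ℤ/47ℤ form a cyclic group of order 46.
As gcd(39, 46) = 1, raising to the 39th power is a bijection on this group: if a^39 ≡ b^39 then (ab^{−1})^39 = 1, and the only element of order dividing gcd(39, 46) = 1 is 1, so a = b.
With g(0) = 0 this makes g injective on all of ℤ/47ℤ, hence bijective (finite equal-size domain and codomain). In particular g is bijective.
Since g is bijective, we find the preimage of 2. The inverse of x ↦ x^39 on (ℤ/47ℤ)^× is x ↦ x^13, because 39·13 = 507 = 11·46 + 1 ≡ 1 (mod 46) and x^{46} = 1 for x ≠ 0 (Fermat). So g⁻¹(2) = 2^13 mod 47.
Repeated squaring mod 47: 2^1 ≡ 2, 2^2 ≡ 2² = 4, 2^4 ≡ 4² = 16, 2^8 ≡ 16² = 256 ≡ 21. Since 13 = 8 + 4 + 1, 2^13 ≡ 21·16·2: 21·16 = 336 ≡ 7, then 7·2 = 14. So 2^13 ≡ 14 (mod 47).
Hence g⁻¹(2) = 14.

14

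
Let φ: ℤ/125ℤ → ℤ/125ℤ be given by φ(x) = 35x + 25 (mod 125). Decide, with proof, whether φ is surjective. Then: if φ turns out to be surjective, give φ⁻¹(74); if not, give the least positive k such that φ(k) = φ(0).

25

Since gcd(35, 125) = 5, we have 35x ≡ 0 (mod 5) for all x, so φ(x) ≡ 0 (mod 5).
But 1 ≢ 0 (mod 5), so 1 ∈ ℤ/125ℤ has no preimage. So φ is not surjective.
Since φ is not surjective, we find the least positive k with φ(k) = φ(0): this means 35k ≡ 0 (mod 125), i.e. 125 ∣ 35k. Since gcd(35, 125) = 5, dividing through by 5 this holds exactly when 25 ∣ 7k, and as gcd(7, 25) = 1, exactly when 25 ∣ k.
The smallest positive such k is 25.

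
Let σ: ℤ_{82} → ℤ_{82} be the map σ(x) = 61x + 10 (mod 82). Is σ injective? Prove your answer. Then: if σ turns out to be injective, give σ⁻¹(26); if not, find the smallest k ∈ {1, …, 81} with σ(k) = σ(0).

Suppose σ(s) = σ(t) in ℤ_{82}. Then 61s + 10 ≡ 61t + 10 (mod 82), so 61(s − t) ≡ 0 (mod 82).
Since gcd(61, 82) = 1, 61 is invertible modulo 82, therefore s − t ≡ 0 (mod 82), i.e. s = t.
So σ is injective.
We now compute 61⁻¹ mod 82 explicitly. Euclid's algorithm: 82 = 1·61 + 21, 61 = 2·21 + 19, 21 = 1·19 + 2, 19 = 9·2 + 1; back-substituting gives 1 = 39·61 − 29·82, so 61⁻¹ ≡ 39 (mod 82).
Since σ is injective, we compute σ⁻¹(26): solve 61x + 10 ≡ 26 (mod 82), i.e. 61x ≡ 16 (mod 82).
Multiplying by 61⁻¹ = 39 gives x ≡ 39·16 = 624 = 7·82 + 50 ≡ 50 (mod 82).
Check: σ(50) = 61·50 + 10 = 3060 = 37·82 + 26 ≡ 26 (mod 82).

50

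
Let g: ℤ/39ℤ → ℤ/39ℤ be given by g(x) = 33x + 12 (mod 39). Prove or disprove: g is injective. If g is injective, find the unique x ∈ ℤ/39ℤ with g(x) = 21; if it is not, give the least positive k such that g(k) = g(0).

13

We have gcd(33, 39) = 3 > 1. Taking s = 0 and t = 13: g(0) = 12 and g(13) = 33·13 + 12 = 441 ≡ 12 (mod 39).
So g(0) = g(13) while 0 ≠ 13, so g is not injective.
Since g is not injective, we find the least positive k with g(k) = g(0): this means 33k ≡ 0 (mod 39), i.e. 39 ∣ 33k. Since gcd(33, 39) = 3, dividing through by 3 this holds exactly when 13 ∣ 11k, and as gcd(11, 13) = 1, exactly when 13 ∣ k.
The smallest positive such k is 13.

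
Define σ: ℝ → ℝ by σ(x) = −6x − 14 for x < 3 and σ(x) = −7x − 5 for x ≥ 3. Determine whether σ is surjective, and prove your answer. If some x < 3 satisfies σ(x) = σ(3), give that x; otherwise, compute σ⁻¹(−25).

Both pieces are strictly decreasing (slopes −6 and −7), so each is injective on its own interval.
The left piece maps (−∞, 3) onto (−32, ∞); the right piece maps [3, ∞) onto (−∞, −26].
The union (−32, ∞) ∪ (−∞, −26] covers ℝ, so σ is surjective.
For the follow-up: the images overlap, so an x < 3 with σ(x) = σ(3) exists. σ(3) = −26; solving −6x − 14 = −26 for x < 3 gives x = (−26 + 14)/(−6) = 2.

2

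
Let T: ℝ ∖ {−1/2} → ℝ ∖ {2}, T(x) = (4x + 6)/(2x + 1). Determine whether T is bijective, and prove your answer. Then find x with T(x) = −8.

-7/10

Suppose T(s) = T(t). Cross-multiplying: (4s + 6)(2t + 1) = (4t + 6)(2s + 1).
Expanding both sides and cancelling the symmetric terms leaves −8·(s − t) = 0. Since −8 ≠ 0, s = t. Therefore T is injective.
For any y ≠ 2, solving y(2x + 1) = 4x + 6 for x gives a well-defined x ≠ −1/2. So T is surjective.
So T is bijective.
Solving T(x) = −8: cross-multiplying gives 4x + 6 = −8(2x + 1), which rearranges to 20x = −14, so x = −7/10.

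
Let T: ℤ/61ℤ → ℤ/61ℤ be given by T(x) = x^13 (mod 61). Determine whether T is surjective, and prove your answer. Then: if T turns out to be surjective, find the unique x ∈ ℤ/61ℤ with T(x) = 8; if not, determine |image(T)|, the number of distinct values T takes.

Since 61 is prime, the nonzero elements of ℤ/61ℤ form a cyclic group of order 60.
As gcd(13, 60) = 1, raising to the 13th power is a bijection on this group: if s^13 ≡ t^13 then (st^{−1})^13 = 1, and the only element of order dividing gcd(13, 60) = 1 is 1, so s = t.
With T(0) = 0 this makes T injective on all of ℤ/61ℤ, hence bijective (finite equal-size domain and codomain). In particular T is surjective.
Since T is surjective, we find the preimage of 8. The inverse of x ↦ x^13 on (ℤ/61ℤ)^× is x ↦ x^37, because 13·37 = 481 = 8·60 + 1 ≡ 1 (mod 60) and x^{60} = 1 for x ≠ 0 (Fermat). So T⁻¹(8) = 8^37 mod 61.
Repeated squaring mod 61: 8^1 ≡ 8, 8^2 ≡ 8² = 64 ≡ 3, 8^4 ≡ 3² = 9, 8^8 ≡ 9² = 81 ≡ 20, 8^16 ≡ 20² = 400 ≡ 34, 8^32 ≡ 34² = 1156 ≡ 58. Since 37 = 32 + 4 + 1, 8^37 ≡ 58·9·8: 58·9 = 522 ≡ 34, then 34·8 = 272 ≡ 28. So 8^37 ≡ 28 (mod 61).
Hence T⁻¹(8) = 28.

28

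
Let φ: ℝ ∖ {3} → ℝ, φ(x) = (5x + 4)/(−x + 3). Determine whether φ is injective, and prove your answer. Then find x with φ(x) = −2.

Suppose φ(a) = φ(b). Cross-multiplying: (5a + 4)(−b + 3) = (5b + 4)(−a + 3).
Expanding both sides and cancelling the symmetric terms leaves 19·(a − b) = 0. Since 19 ≠ 0, a = b. Thus φ is injective.
Solving φ(x) = −2: cross-multiplying gives 5x + 4 = −2(−x + 3), which rearranges to 3x = −10, so x = −10/3.

-10/3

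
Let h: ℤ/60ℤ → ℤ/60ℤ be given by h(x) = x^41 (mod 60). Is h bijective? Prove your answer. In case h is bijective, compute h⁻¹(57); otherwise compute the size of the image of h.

45

h(0) = 0^41 = 0.
h(30): Repeated squaring mod 60: 30^1 ≡ 30, 30^2 ≡ 30² = 900 ≡ 0, 30^4 ≡ 0² = 0, 30^8 ≡ 0² = 0, 30^16 ≡ 0² = 0, 30^32 ≡ 0² = 0. Since 41 = 32 + 8 + 1, 30^41 ≡ 0·0·30: 0·0 = 0, then 0·30 = 0. So 30^41 ≡ 0 (mod 60).
So h(0) = h(30) = 0 while 0 ≠ 30, therefore h is not injective, hence not bijective.
Since h is not bijective, we determine |image(h)|. Computing x^41 mod 60 for each x (by repeated squaring, reducing mod 60 at every step), the values h(0), h(1), …, h(59) are: 0, 1, 32, 3, 4, 5, 36, 7, 8, 9, 40, 11, 12, 13, 44, 15, 16, 17, 48, 19, 20, 21, 52, 23, 24, 25, 56, 27, 28, 29, 0, 31, 32, 33, 4, 35, 36, 37, 8, 39, 40, 41, 12, 43, 44, 45, 16, 47, 48, 49, 20, 51, 52, 53, 24, 55, 56, 57, 28, 59.
The distinct values are {0, 1, 3, 4, 5, 7, 8, 9, 11, 12, 13, 15, 16, 17, 19, 20, 21, 23, 24, 25, 27, 28, 29, 31, 32, 33, 35, 36, 37, 39, 40, 41, 43, 44, 45, 47, 48, 49, 51, 52, 53, 55, 56, 57, 59}; there are 45 of them.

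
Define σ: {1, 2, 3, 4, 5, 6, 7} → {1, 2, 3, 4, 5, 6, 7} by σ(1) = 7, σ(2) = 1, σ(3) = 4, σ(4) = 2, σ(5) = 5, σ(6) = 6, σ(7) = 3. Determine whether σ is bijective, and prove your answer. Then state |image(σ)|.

The values 7, 1, 4, 2, 5, 6, 3 are a permutation of {1, 2, 3, 4, 5, 6, 7}: each element appears exactly once.
So σ is injective and surjective, hence bijective.
The image of σ is {1, 2, 3, 4, 5, 6, 7}, which has 7 elements.

7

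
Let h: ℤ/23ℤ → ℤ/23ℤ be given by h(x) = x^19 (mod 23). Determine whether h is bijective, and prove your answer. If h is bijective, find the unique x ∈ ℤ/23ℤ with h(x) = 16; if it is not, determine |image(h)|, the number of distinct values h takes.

18

Since 23 is prime, the nonzero elements of ℤ/23ℤ form a cyclic group of order 22.
As gcd(19, 22) = 1, raising to the 19th power is a bijection on this group: if a^19 ≡ b^19 then (ab^{−1})^19 = 1, and the only element of order dividing gcd(19, 22) = 1 is 1, so a = b.
With h(0) = 0 this makes h injective on all of ℤ/23ℤ, hence bijective (finite equal-size domain and codomain). In particular h is bijective.
Since h is bijective, we find the preimage of 16. The inverse of x ↦ x^19 on (ℤ/23ℤ)^× is x ↦ x^7, because 19·7 = 133 = 6·22 + 1 ≡ 1 (mod 22) and x^{22} = 1 for x ≠ 0 (Fermat). So h⁻¹(16) = 16^7 mod 23.
Repeated squaring mod 23: 16^1 ≡ 16, 16^2 ≡ 16² = 256 ≡ 3, 16^4 ≡ 3² = 9. Since 7 = 4 + 2 + 1, 16^7 ≡ 9·3·16: 9·3 = 27 ≡ 4, then 4·16 = 64 ≡ 18. So 16^7 ≡ 18 (mod 23).
Hence h⁻¹(16) = 18.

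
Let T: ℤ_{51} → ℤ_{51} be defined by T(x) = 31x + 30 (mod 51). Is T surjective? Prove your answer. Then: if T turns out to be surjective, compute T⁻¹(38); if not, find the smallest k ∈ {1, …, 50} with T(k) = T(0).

By definition, surjectivity means every element of the codomain has a preimage under T.
Since gcd(31, 51) = 1, 31 is invertible modulo 51. Euclid's algorithm: 51 = 1·31 + 20, 31 = 1·20 + 11, 20 = 1·11 + 9, 11 = 1·9 + 2, 9 = 4·2 + 1; back-substituting gives 1 = 28·31 − 17·51, so 31⁻¹ ≡ 28 (mod 51).
Then y ↦ 28(y − 30) is a two-sided inverse to T, so every y ∈ ℤ_{51} has a preimage.
Thus T is surjective.
Since T is surjective, we compute T⁻¹(38): solve 31x + 30 ≡ 38 (mod 51), i.e. 31x ≡ 8 (mod 51).
Multiplying by 31⁻¹ = 28 gives x ≡ 28·8 = 224 = 4·51 + 20 ≡ 20 (mod 51).
Check: T(20) = 31·20 + 30 = 650 = 12·51 + 38 ≡ 38 (mod 51).

20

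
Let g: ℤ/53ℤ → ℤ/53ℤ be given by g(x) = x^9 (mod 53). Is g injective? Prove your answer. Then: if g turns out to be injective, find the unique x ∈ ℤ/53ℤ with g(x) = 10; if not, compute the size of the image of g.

46

Since 53 is prime, the nonzero elements of ℤ/53ℤ form a cyclic group of order 52.
As gcd(9, 52) = 1, raising to the 9th power is a bijection on this group: if a^9 ≡ b^9 then (ab^{−1})^9 = 1, and the only element of order dividing gcd(9, 52) = 1 is 1, so a = b.
With g(0) = 0 this makes g injective on all of ℤ/53ℤ, hence bijective (finite equal-size domain and codomain). In particular g is injective.
Since g is injective, we find the preimage of 10. The inverse of x ↦ x^9 on (ℤ/53ℤ)^× is x ↦ x^29, because 9·29 = 261 = 5·52 + 1 ≡ 1 (mod 52) and x^{52} = 1 for x ≠ 0 (Fermat). So g⁻¹(10) = 10^29 mod 53.
Repeated squaring mod 53: 10^1 ≡ 10, 10^2 ≡ 10² = 100 ≡ 47, 10^4 ≡ 47² = 2209 ≡ 36, 10^8 ≡ 36² = 1296 ≡ 24, 10^16 ≡ 24² = 576 ≡ 46. Since 29 = 16 + 8 + 4 + 1, 10^29 ≡ 46·24·36·10: 46·24 = 1104 ≡ 44, then 44·36 = 1584 ≡ 47, then 47·10 = 470 ≡ 46. So 10^29 ≡ 46 (mod 53).
Hence g⁻¹(10) = 46.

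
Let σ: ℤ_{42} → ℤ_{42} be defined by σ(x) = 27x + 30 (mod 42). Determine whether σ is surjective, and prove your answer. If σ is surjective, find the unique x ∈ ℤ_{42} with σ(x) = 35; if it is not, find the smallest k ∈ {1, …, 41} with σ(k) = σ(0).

Since gcd(27, 42) = 3, we have 27x ≡ 0 (mod 3) for all x, so σ(x) ≡ 0 (mod 3).
But 1 ≢ 0 (mod 3), so 1 ∈ ℤ_{42} has no preimage. Therefore σ is not surjective.
Since σ is not surjective, we find the least positive k with σ(k) = σ(0): this means 27k ≡ 0 (mod 42), i.e. 42 ∣ 27k. Since gcd(27, 42) = 3, dividing through by 3 this holds exactly when 14 ∣ 9k, and as gcd(9, 14) = 1, exactly when 14 ∣ k.
The smallest positive such k is 14.

14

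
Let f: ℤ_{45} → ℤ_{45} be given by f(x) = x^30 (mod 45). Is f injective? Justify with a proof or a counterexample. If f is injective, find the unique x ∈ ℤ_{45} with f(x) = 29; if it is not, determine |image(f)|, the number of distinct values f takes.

f(1) = 1^30 = 1.
f(4): Repeated squaring mod 45: 4^1 ≡ 4, 4^2 ≡ 4² = 16, 4^4 ≡ 16² = 256 ≡ 31, 4^8 ≡ 31² = 961 ≡ 16, 4^16 ≡ 16² = 256 ≡ 31. Since 30 = 16 + 8 + 4 + 2, 4^30 ≡ 31·16·31·16: 31·16 = 496 ≡ 1, then 1·31 = 31, then 31·16 = 496 ≡ 1. So 4^30 ≡ 1 (mod 45).
So f(1) = f(4) = 1 while 1 ≠ 4, thus f is not injective.
Since f is not injective, we determine |image(f)|. Computing x^30 mod 45 for each x (by repeated squaring, reducing mod 45 at every step), the values f(0), f(1), …, f(44) are: 0, 1, 19, 9, 1, 10, 36, 19, 19, 36, 10, 1, 9, 19, 1, 0, 1, 19, 9, 1, 10, 36, 19, 19, 36, 10, 1, 9, 19, 1, 0, 1, 19, 9, 1, 10, 36, 19, 19, 36, 10, 1, 9, 19, 1.
The distinct values are {0, 1, 9, 10, 19, 36}; there are 6 of them.

6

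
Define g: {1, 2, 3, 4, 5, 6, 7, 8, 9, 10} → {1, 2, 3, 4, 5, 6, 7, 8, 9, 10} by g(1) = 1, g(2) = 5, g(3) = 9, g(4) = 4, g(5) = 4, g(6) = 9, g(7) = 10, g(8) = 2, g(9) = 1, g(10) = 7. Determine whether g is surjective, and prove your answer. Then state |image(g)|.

No element maps to 3, so g is not surjective.
The image of g is {1, 2, 4, 5, 7, 9, 10}, which has 7 elements.

7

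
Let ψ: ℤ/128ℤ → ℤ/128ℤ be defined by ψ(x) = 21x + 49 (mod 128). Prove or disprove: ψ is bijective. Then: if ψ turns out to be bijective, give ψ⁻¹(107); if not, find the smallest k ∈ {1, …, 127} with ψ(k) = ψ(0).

82

If ψ(u) = ψ(v), then 21u ≡ 21v (mod 128). Because gcd(21, 128) = 1, we may cancel 21 to get u ≡ v (mod 128).
We now compute 21⁻¹ mod 128 explicitly. Euclid's algorithm: 128 = 6·21 + 2, 21 = 10·2 + 1; back-substituting gives 1 = 61·21 − 10·128, so 21⁻¹ ≡ 61 (mod 128).
For any y ∈ ℤ/128ℤ, x = 61(y − 49) mod 128 satisfies ψ(x) = 21·61(y − 49) + 49 ≡ y (since 21·61 ≡ 1 mod 128). So every y has a preimage.
So ψ is bijective.
Since ψ is bijective, we compute ψ⁻¹(107): solve 21x + 49 ≡ 107 (mod 128), i.e. 21x ≡ 58 (mod 128).
Multiplying by 21⁻¹ = 61 gives x ≡ 61·58 = 3538 = 27·128 + 82 ≡ 82 (mod 128).
Check: ψ(82) = 21·82 + 49 = 1771 = 13·128 + 107 ≡ 107 (mod 128).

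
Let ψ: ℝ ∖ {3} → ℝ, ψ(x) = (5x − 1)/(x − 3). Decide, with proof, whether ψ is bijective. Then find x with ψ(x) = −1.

2/3

If ψ(x) = 5, cross-multiplying gives 1(5x − 1) = 5(x − 3), which simplifies to −1 = −15 — false.  So 5 has no preimage and ψ is not surjective.
Therefore ψ is not bijective.
Solving ψ(x) = −1: cross-multiplying gives 5x − 1 = −1(x − 3), which rearranges to 6x = 4, so x = 2/3.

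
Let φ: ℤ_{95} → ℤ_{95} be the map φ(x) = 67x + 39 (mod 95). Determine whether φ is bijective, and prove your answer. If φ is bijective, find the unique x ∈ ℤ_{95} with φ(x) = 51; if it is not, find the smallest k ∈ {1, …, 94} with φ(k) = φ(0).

If φ(a) = φ(b), then 67a ≡ 67b (mod 95). Because gcd(67, 95) = 1, we may cancel 67 to get a ≡ b (mod 95).
We now compute 67⁻¹ mod 95 explicitly. Euclid's algorithm: 95 = 1·67 + 28, 67 = 2·28 + 11, 28 = 2·11 + 6, 11 = 1·6 + 5, 6 = 1·5 + 1; back-substituting gives 1 = 78·67 − 55·95, so 67⁻¹ ≡ 78 (mod 95).
For any y ∈ ℤ_{95}, x = 78(y − 39) mod 95 satisfies φ(x) = 67·78(y − 39) + 39 ≡ y (since 67·78 ≡ 1 mod 95). So every y has a preimage.
So φ is bijective.
Since φ is bijective, we compute φ⁻¹(51): solve 67x + 39 ≡ 51 (mod 95), i.e. 67x ≡ 12 (mod 95).
Multiplying by 67⁻¹ = 78 gives x ≡ 78·12 = 936 = 9·95 + 81 ≡ 81 (mod 95).
Check: φ(81) = 67·81 + 39 = 5466 = 57·95 + 51 ≡ 51 (mod 95).

81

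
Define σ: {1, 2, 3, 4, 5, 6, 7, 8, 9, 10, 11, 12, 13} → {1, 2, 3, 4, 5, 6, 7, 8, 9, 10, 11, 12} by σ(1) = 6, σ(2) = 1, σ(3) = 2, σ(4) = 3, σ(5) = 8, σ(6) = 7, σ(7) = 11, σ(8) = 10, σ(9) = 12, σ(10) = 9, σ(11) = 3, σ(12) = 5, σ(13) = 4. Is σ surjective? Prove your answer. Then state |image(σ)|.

12

Every element of the codomain has a preimage: 1 = σ(2), 2 = σ(3), 3 = σ(4), 4 = σ(13), 5 = σ(12), 6 = σ(1), 7 = σ(6), 8 = σ(5), 9 = σ(10), 10 = σ(8), 11 = σ(7), 12 = σ(9).
So σ is surjective.
The image of σ is {1, 2, 3, 4, 5, 6, 7, 8, 9, 10, 11, 12}, which has 12 elements.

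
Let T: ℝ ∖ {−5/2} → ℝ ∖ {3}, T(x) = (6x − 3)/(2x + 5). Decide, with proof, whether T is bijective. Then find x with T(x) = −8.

Suppose T(u) = T(v). Cross-multiplying: (6u − 3)(2v + 5) = (6v − 3)(2u + 5).
Expanding both sides and cancelling the symmetric terms leaves 36·(u − v) = 0. Since 36 ≠ 0, u = v. Thus T is injective.
For any y ≠ 3, solving y(2x + 5) = 6x − 3 for x gives a well-defined x ≠ −5/2. So T is surjective.
So T is bijective.
Solving T(x) = −8: cross-multiplying gives 6x − 3 = −8(2x + 5), which rearranges to 22x = −37, so x = −37/22.

-37/22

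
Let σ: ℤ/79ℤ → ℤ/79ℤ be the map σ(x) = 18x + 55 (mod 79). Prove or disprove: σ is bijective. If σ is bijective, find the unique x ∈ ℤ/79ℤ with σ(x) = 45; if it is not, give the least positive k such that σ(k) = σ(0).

Recall: injectivity means: for all a, b in the domain, σ(a) = σ(b) implies a = b.
Suppose σ(a) = σ(b) in ℤ/79ℤ. Then 18a + 55 ≡ 18b + 55 (mod 79), thus 18(a − b) ≡ 0 (mod 79).
Since gcd(18, 79) = 1, 18 is invertible modulo 79, so a − b ≡ 0 (mod 79), i.e. a = b.
We now compute 18⁻¹ mod 79 explicitly. Euclid's algorithm: 79 = 4·18 + 7, 18 = 2·7 + 4, 7 = 1·4 + 3, 4 = 1·3 + 1; back-substituting gives 1 = 22·18 − 5·79, so 18⁻¹ ≡ 22 (mod 79).
For any y ∈ ℤ/79ℤ, x = 22(y − 55) mod 79 satisfies σ(x) = 18·22(y − 55) + 55 ≡ y (since 18·22 ≡ 1 mod 79). So every y has a preimage.
Hence σ is bijective.
Since σ is bijective, we find σ⁻¹(45): we need 18x ≡ 45 − 55 ≡ 69 (mod 79). Using 18⁻¹ = 22: x ≡ 22·69 = 1518 = 19·79 + 17, so x = 17.
Check: σ(17) = 18·17 + 55 = 361 = 4·79 + 45 ≡ 45 (mod 79).

17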